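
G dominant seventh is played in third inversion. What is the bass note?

In third inversion the seventh is lowest. For G dominant seventh (G–B–D–F) that is F.

F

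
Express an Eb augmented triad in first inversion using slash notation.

Ebaug/G

First inversion of Eb augmented has the third (G) in the bass. As a slash chord: Ebaug/G.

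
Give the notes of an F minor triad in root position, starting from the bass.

The chord tones are F–Ab–C. With the root (F) lowest for root position: F, Ab, C.

F, Ab, C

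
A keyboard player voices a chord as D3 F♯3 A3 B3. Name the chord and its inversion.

B minor seventh, first inversion

The distinct note names are D, F#, A, B. Stacked in thirds they read B–D–F#–A, which is a minor seventh chord on B.
The lowest note is D, the third of the chord, so this is first inversion (figured bass 6/5).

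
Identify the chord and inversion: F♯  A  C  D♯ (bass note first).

D# diminished seventh, first inversion

The pitch classes F#, A, C, D# arrange in thirds as D#–F#–A–C: a D# diminished seventh chord.
With the third (F#) in the bass, the chord is in first inversion (figured bass 6/5).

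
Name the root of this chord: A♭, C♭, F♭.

Fb

Ab, Cb, Fb are the tones of an Fb major triad (Fb–Ab–Cb), making Fb the root.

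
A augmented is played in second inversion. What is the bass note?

E#

In second inversion the fifth is lowest. For A augmented (A–C#–E#) that is E#.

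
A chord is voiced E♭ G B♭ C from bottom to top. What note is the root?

C

Eb, G, Bb, C are the tones of a C minor seventh chord (C–Eb–G–Bb), making C the root.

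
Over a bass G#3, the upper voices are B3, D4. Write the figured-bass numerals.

The notes G#, B, D stack in thirds as G#–B–D — a G# diminished triad. The bass G# is the root, so this is root position: figured 5/3.

5/3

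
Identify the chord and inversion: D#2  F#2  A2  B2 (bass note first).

The distinct note names are D#, F#, A, B. Stacked in thirds they read B–D#–F#–A, which is a dominant seventh chord on B.
The lowest note is D#, the third of the chord, so this is first inversion (figured bass 6/5).

B dominant seventh, first inversion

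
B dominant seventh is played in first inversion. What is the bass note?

D#

In first inversion the third is lowest. For B dominant seventh (B–D#–F#–A) that is D#.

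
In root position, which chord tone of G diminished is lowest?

In root position the root is lowest. For G diminished (G–Bb–Db) that is G.

G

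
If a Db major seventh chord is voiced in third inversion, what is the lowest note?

The seventh of Db major seventh (Db–F–Ab–C) is C; that is the bass in third inversion.

C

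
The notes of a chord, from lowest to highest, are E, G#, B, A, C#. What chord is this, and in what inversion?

A major ninth, second inversion

The distinct note names are E, G#, B, A, C#. Stacked in thirds they read A–C#–E–G#–B, which is a major ninth chord on A.
E is the fifth of A major ninth; fifth in the bass means second inversion.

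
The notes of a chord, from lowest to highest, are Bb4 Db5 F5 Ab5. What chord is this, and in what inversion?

Bb minor seventh, root position

Reducing to letter names: Bb, Db, F, Ab. These stack in thirds as Bb–Db–F–Ab — a Bb minor seventh chord.
The lowest note is Bb, the root of the chord, so this is root position (figured bass 7).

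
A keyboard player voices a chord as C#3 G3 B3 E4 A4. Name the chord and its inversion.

A dominant ninth, first inversion

The pitch classes C#, G, B, E, A arrange in thirds as A–C#–E–G–B: an A dominant ninth chord.
With the third (C#) in the bass, the chord is in first inversion.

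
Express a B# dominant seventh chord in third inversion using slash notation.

B#7/A#

Third inversion of B# dominant seventh has the seventh (A#) in the bass. As a slash chord: B#7/A#.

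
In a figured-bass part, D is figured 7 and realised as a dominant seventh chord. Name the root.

The figures 7 mean the root of the chord is in the bass. If D is the root of a dominant seventh chord, the root is D (chord tones D–F#–A–C).

D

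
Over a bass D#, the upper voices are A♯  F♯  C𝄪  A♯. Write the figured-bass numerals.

The notes D#, A#, F#, C## stack in thirds as D#–F#–A#–C## — a D# minor-major seventh chord. The bass D# is the root, so this is root position: figured 7.

7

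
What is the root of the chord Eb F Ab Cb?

F

Eb, F, Ab, Cb are the tones of an F half-diminished seventh chord (F–Ab–Cb–Eb), making F the root.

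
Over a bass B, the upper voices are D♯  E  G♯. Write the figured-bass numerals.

The notes B, D#, E, G# stack in thirds as E–G#–B–D# — an E major seventh chord. The bass B is the fifth, so this is second inversion: figured 4/3.

4/3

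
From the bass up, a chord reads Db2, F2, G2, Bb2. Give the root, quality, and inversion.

The pitch classes Db, F, G, Bb arrange in thirds as G–Bb–Db–F: a G half-diminished seventh chord.
The lowest note is Db, the fifth of the chord, so this is second inversion (figured bass 4/3).

G half-diminished seventh, second inversion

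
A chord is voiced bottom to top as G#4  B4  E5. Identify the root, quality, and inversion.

The distinct note names are G#, B, E. Stacked in thirds they read E–G#–B, which is a major triad on E.
The lowest note is G#, the third of the chord, so this is first inversion (figured bass 6).

E major, first inversion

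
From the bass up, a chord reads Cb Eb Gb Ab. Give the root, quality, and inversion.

The pitch classes Cb, Eb, Gb, Ab arrange in thirds as Ab–Cb–Eb–Gb: an Ab minor seventh chord.
With the third (Cb) in the bass, the chord is in first inversion (figured bass 6/5).

Ab minor seventh, first inversion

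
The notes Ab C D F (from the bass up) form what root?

The distinct letter names are Ab, C, D, F. Arranged as a stack of thirds they read D–F–Ab–C, so D is the root (a D half-diminished seventh chord).

D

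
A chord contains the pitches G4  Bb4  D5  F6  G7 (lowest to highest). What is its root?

G

G, Bb, D, F are the tones of a G minor seventh chord (G–Bb–D–F), making G the root.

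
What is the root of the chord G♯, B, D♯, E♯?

E#

G#, B, D#, E# are the tones of an E# half-diminished seventh chord (E#–G#–B–D#), making E# the root.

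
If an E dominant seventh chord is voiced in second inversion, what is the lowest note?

B

E dominant seventh is E–G#–B–D. Second inversion places the fifth in the bass: B.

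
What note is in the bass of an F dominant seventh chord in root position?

F

In root position the root is lowest. For F dominant seventh (F–A–C–Eb) that is F.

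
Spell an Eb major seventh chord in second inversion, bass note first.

Bb, D, Eb, G

Spelling Eb major seventh: Eb–G–Bb–D. In second inversion the fifth is bass, giving Bb, D, Eb, G from the bottom.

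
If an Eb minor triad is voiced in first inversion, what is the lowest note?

In first inversion the third is lowest. For Eb minor (Eb–Gb–Bb) that is Gb.

Gb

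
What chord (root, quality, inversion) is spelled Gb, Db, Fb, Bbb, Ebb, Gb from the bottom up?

Ebb major ninth, first inversion

The pitch classes Gb, Db, Fb, Bbb, Ebb arrange in thirds as Ebb–Gb–Bbb–Db–Fb: an Ebb major ninth chord.
With the third (Gb) in the bass, the chord is in first inversion.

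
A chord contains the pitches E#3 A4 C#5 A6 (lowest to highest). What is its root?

Reordering E#, A, C# into stacked thirds gives A–C#–E#; the bottom of that stack, A, is the root.

A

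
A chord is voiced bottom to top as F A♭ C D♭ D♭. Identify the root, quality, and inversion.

The distinct note names are F, Ab, C, Db. Stacked in thirds they read Db–F–Ab–C, which is a major seventh chord on Db.
The lowest note is F, the third of the chord, so this is first inversion (figured bass 6/5).

Db major seventh, first inversion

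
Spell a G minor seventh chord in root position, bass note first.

G, Bb, D, F

Spelling G minor seventh: G–Bb–D–F. In root position the root is bass, giving G, Bb, D, F from the bottom.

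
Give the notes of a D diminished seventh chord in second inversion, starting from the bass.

Ab, Cb, D, F

D diminished seventh is D–F–Ab–Cb. Second inversion puts the fifth (Ab) in the bass, with the remaining tones above: Ab, Cb, D, F.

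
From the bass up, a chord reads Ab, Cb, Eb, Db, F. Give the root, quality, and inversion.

Db dominant ninth, second inversion

The distinct note names are Ab, Cb, Eb, Db, F. Stacked in thirds they read Db–F–Ab–Cb–Eb, which is a dominant ninth chord on Db.
Ab is the fifth of Db dominant ninth; fifth in the bass means second inversion.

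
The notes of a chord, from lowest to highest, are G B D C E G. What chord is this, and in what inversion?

The distinct note names are G, B, D, C, E. Stacked in thirds they read C–E–G–B–D, which is a major ninth chord on C.
With the fifth (G) in the bass, the chord is in second inversion.

C major ninth, second inversion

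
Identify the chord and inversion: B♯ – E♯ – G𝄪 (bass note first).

E# major, second inversion

Reducing to letter names: B#, E#, G##. These stack in thirds as E#–G##–B# — an E# major triad.
B# is the fifth of E# major; fifth in the bass means second inversion (figured bass 6/4).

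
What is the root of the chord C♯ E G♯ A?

A

The distinct letter names are C#, E, G#, A. Arranged as a stack of thirds they read A–C#–E–G#, so A is the root (an A major seventh chord).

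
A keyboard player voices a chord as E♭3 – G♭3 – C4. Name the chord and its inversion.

C diminished, first inversion

Reducing to letter names: Eb, Gb, C. These stack in thirds as C–Eb–Gb — a C diminished triad.
Eb is the third of C diminished; third in the bass means first inversion (figured bass 6).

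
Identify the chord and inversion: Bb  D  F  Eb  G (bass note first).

The pitch classes Bb, D, F, Eb, G arrange in thirds as Eb–G–Bb–D–F: an Eb major ninth chord.
The lowest note is Bb, the fifth of the chord, so this is second inversion.

Eb major ninth, second inversion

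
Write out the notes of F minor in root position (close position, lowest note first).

F, Ab, C

F minor is F–Ab–C. Root position puts the root (F) in the bass, with the remaining tones above: F, Ab, C.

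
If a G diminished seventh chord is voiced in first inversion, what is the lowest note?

Bb

G diminished seventh is G–Bb–Db–Fb. First inversion places the third in the bass: Bb.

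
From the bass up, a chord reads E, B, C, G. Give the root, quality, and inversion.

C major seventh, first inversion

The distinct note names are E, B, C, G. Stacked in thirds they read C–E–G–B, which is a major seventh chord on C.
E is the third of C major seventh; third in the bass means first inversion (figured bass 6/5).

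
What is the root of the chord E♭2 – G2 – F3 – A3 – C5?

F

Eb, G, F, A, C are the tones of an F dominant ninth chord (F–A–C–Eb–G), making F the root.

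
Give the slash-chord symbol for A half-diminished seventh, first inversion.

Aø7/C

First inversion of A half-diminished seventh has the third (C) in the bass. As a slash chord: Aø7/C.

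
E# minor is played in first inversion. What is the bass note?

E# minor is E#–G#–B#. First inversion places the third in the bass: G#.

G#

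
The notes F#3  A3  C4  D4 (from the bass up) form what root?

F#, A, C, D are the tones of a D dominant seventh chord (D–F#–A–C), making D the root.

D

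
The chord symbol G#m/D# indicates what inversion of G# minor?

G#m/D# means G# minor with D# in the bass. D# is the fifth of G# minor (G#–B–D#), so this is second inversion.

second inversion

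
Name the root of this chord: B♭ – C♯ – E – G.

C#

Reordering Bb, C#, E, G into stacked thirds gives C#–E–G–Bb; the bottom of that stack, C#, is the root.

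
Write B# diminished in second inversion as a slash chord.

B#dim/F#

Second inversion of B# diminished has the fifth (F#) in the bass. As a slash chord: B#dim/F#.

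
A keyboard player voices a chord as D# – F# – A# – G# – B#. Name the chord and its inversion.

Reducing to letter names: D#, F#, A#, G#, B#. These stack in thirds as G#–B#–D#–F#–A# — a G# dominant ninth chord.
The lowest note is D#, the fifth of the chord, so this is second inversion.

G# dominant ninth, second inversion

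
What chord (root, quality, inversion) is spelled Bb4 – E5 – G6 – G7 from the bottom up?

E diminished, second inversion

Reducing to letter names: Bb, E, G. These stack in thirds as E–G–Bb — an E diminished triad.
The lowest note is Bb, the fifth of the chord, so this is second inversion (figured bass 6/4).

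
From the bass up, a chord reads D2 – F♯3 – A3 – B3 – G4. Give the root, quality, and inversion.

G major ninth, second inversion

The distinct note names are D, F#, A, B, G. Stacked in thirds they read G–B–D–F#–A, which is a major ninth chord on G.
The lowest note is D, the fifth of the chord, so this is second inversion.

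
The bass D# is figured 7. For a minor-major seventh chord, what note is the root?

D#

The figures 7 mean the root of the chord is in the bass. If D# is the root of a minor-major seventh chord, the root is D# (chord tones D#–F#–A#–C##).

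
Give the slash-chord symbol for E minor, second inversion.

Em/B

Second inversion of E minor has the fifth (B) in the bass. As a slash chord: Em/B.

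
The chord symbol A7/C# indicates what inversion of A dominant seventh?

first inversion

A7/C# means A dominant seventh with C# in the bass. C# is the third of A dominant seventh (A–C#–E–G), so this is first inversion.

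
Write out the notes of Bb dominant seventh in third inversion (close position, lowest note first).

Ab, Bb, D, F

Bb dominant seventh is Bb–D–F–Ab. Third inversion puts the seventh (Ab) in the bass, with the remaining tones above: Ab, Bb, D, F.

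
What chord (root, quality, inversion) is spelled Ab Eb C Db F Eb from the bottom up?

Db major ninth, second inversion

Reducing to letter names: Ab, Eb, C, Db, F. These stack in thirds as Db–F–Ab–C–Eb — a Db major ninth chord.
Ab is the fifth of Db major ninth; fifth in the bass means second inversion.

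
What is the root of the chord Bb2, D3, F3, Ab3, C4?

Bb

Reordering Bb, D, F, Ab, C into stacked thirds gives Bb–D–F–Ab–C; the bottom of that stack, Bb, is the root.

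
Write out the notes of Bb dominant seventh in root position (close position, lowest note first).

The chord tones are Bb–D–F–Ab. With the root (Bb) lowest for root position: Bb, D, F, Ab.

Bb, D, F, Ab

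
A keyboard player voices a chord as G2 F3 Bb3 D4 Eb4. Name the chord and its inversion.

The pitch classes G, F, Bb, D, Eb arrange in thirds as Eb–G–Bb–D–F: an Eb major ninth chord.
With the third (G) in the bass, the chord is in first inversion.

Eb major ninth, first inversion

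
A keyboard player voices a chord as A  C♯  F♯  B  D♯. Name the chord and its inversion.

B dominant ninth, third inversion

Reducing to letter names: A, C#, F#, B, D#. These stack in thirds as B–D#–F#–A–C# — a B dominant ninth chord.
With the seventh (A) in the bass, the chord is in third inversion.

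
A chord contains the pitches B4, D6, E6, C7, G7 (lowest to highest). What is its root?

Reordering B, D, E, C, G into stacked thirds gives C–E–G–B–D; the bottom of that stack, C, is the root.

C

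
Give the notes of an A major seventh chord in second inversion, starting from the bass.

The chord tones are A–C#–E–G#. With the fifth (E) lowest for second inversion: E, G#, A, C#.

E, G#, A, C#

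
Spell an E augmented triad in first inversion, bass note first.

G#, B#, E

Spelling E augmented: E–G#–B#. In first inversion the third is bass, giving G#, B#, E from the bottom.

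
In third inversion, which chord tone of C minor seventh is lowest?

Bb

The seventh of C minor seventh (C–Eb–G–Bb) is Bb; that is the bass in third inversion.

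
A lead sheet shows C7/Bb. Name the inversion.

C7/Bb means C dominant seventh with Bb in the bass. Bb is the seventh of C dominant seventh (C–E–G–Bb), so this is third inversion.

third inversion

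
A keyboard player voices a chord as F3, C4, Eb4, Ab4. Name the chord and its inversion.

Reducing to letter names: F, C, Eb, Ab. These stack in thirds as F–Ab–C–Eb — an F minor seventh chord.
F is the root of F minor seventh; root in the bass means root position (figured bass 7).

F minor seventh, root position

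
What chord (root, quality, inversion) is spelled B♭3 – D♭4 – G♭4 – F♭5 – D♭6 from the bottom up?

Gb dominant seventh, first inversion

The pitch classes Bb, Db, Gb, Fb arrange in thirds as Gb–Bb–Db–Fb: a Gb dominant seventh chord.
Bb is the third of Gb dominant seventh; third in the bass means first inversion (figured bass 6/5).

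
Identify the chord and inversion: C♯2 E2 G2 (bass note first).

The distinct note names are C#, E, G. Stacked in thirds they read C#–E–G, which is a diminished triad on C#.
C# is the root of C# diminished; root in the bass means root position (figured bass 5/3).

C# diminished, root position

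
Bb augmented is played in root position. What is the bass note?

The root of Bb augmented (Bb–D–F#) is Bb; that is the bass in root position.

Bb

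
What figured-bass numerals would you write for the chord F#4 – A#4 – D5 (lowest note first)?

6

The notes F#, A#, D stack in thirds as D–F#–A# — a D augmented triad. The bass F# is the third, so this is first inversion: figured 6.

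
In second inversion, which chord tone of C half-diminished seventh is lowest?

The fifth of C half-diminished seventh (C–Eb–Gb–Bb) is Gb; that is the bass in second inversion.

Gb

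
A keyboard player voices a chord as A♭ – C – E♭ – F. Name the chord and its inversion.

The pitch classes Ab, C, Eb, F arrange in thirds as F–Ab–C–Eb: an F minor seventh chord.
With the third (Ab) in the bass, the chord is in first inversion (figured bass 6/5).

F minor seventh, first inversion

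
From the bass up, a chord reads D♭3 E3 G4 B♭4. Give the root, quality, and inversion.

E diminished seventh, third inversion

The pitch classes Db, E, G, Bb arrange in thirds as E–G–Bb–Db: an E diminished seventh chord.
The lowest note is Db, the seventh of the chord, so this is third inversion (figured bass 4/2).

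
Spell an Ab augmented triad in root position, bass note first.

Ab, C, E

The chord tones are Ab–C–E. With the root (Ab) lowest for root position: Ab, C, E.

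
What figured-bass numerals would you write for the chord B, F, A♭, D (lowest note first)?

The notes B, F, Ab, D stack in thirds as B–D–F–Ab — a B diminished seventh chord. The bass B is the root, so this is root position: figured 7.

7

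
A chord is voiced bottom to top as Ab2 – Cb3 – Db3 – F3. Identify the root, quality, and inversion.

Db dominant seventh, second inversion

The distinct note names are Ab, Cb, Db, F. Stacked in thirds they read Db–F–Ab–Cb, which is a dominant seventh chord on Db.
Ab is the fifth of Db dominant seventh; fifth in the bass means second inversion (figured bass 4/3).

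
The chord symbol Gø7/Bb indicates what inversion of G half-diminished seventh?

first inversion

Gø7/Bb means G half-diminished seventh with Bb in the bass. Bb is the third of G half-diminished seventh (G–Bb–Db–F), so this is first inversion.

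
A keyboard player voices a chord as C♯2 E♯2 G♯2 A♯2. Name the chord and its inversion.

A# minor seventh, first inversion

Reducing to letter names: C#, E#, G#, A#. These stack in thirds as A#–C#–E#–G# — an A# minor seventh chord.
The lowest note is C#, the third of the chord, so this is first inversion (figured bass 6/5).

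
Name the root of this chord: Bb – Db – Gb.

Reordering Bb, Db, Gb into stacked thirds gives Gb–Bb–Db; the bottom of that stack, Gb, is the root.

Gb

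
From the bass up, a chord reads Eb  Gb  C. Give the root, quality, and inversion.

The pitch classes Eb, Gb, C arrange in thirds as C–Eb–Gb: a C diminished triad.
With the third (Eb) in the bass, the chord is in first inversion (figured bass 6).

C diminished, first inversion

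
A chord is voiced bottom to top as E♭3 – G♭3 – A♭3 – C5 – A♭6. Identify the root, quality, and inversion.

Ab dominant seventh, second inversion

Reducing to letter names: Eb, Gb, Ab, C. These stack in thirds as Ab–C–Eb–Gb — an Ab dominant seventh chord.
Eb is the fifth of Ab dominant seventh; fifth in the bass means second inversion (figured bass 4/3).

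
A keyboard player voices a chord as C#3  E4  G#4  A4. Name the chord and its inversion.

The distinct note names are C#, E, G#, A. Stacked in thirds they read A–C#–E–G#, which is a major seventh chord on A.
The lowest note is C#, the third of the chord, so this is first inversion (figured bass 6/5).

A major seventh, first inversion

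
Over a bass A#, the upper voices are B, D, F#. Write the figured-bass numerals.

The notes A#, B, D, F# stack in thirds as B–D–F#–A# — a B minor-major seventh chord. The bass A# is the seventh, so this is third inversion: figured 4/2.

4/2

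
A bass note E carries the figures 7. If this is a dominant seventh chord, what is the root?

The figures 7 mean the root of the chord is in the bass. If E is the root of a dominant seventh chord, the root is E (chord tones E–G#–B–D).

E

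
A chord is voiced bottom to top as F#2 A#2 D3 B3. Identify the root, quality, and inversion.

B minor-major seventh, second inversion

Reducing to letter names: F#, A#, D, B. These stack in thirds as B–D–F#–A# — a B minor-major seventh chord.
The lowest note is F#, the fifth of the chord, so this is second inversion (figured bass 4/3).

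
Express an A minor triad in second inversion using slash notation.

Am/E

Second inversion of A minor has the fifth (E) in the bass. As a slash chord: Am/E.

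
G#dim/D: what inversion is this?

G#dim/D means G# diminished with D in the bass. D is the fifth of G# diminished (G#–B–D), so this is second inversion.

second inversion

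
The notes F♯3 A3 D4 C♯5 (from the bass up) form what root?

D

F#, A, D, C# are the tones of a D major seventh chord (D–F#–A–C#), making D the root.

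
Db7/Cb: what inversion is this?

third inversion

Db7/Cb means Db dominant seventh with Cb in the bass. Cb is the seventh of Db dominant seventh (Db–F–Ab–Cb), so this is third inversion.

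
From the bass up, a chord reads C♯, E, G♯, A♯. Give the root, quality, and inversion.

The distinct note names are C#, E, G#, A#. Stacked in thirds they read A#–C#–E–G#, which is a half-diminished seventh chord on A#.
With the third (C#) in the bass, the chord is in first inversion (figured bass 6/5).

A# half-diminished seventh, first inversion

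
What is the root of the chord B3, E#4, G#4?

E#

The distinct letter names are B, E#, G#. Arranged as a stack of thirds they read E#–G#–B, so E# is the root (an E# diminished triad).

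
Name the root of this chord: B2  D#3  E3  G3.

E

B, D#, E, G are the tones of an E minor-major seventh chord (E–G–B–D#), making E the root.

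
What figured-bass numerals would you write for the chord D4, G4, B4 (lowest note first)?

6/4

The notes D, G, B stack in thirds as G–B–D — a G major triad. The bass D is the fifth, so this is second inversion: figured 6/4.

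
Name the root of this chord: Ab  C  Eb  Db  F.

Db

Reordering Ab, C, Eb, Db, F into stacked thirds gives Db–F–Ab–C–Eb; the bottom of that stack, Db, is the root.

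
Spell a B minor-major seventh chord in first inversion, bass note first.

The chord tones are B–D–F#–A#. With the third (D) lowest for first inversion: D, F#, A#, B.

D, F#, A#, B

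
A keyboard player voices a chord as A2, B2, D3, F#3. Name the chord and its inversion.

Reducing to letter names: A, B, D, F#. These stack in thirds as B–D–F#–A — a B minor seventh chord.
The lowest note is A, the seventh of the chord, so this is third inversion (figured bass 4/2).

B minor seventh, third inversion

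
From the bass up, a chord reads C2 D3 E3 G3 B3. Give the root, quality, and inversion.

C major ninth, root position

The pitch classes C, D, E, G, B arrange in thirds as C–E–G–B–D: a C major ninth chord.
With the root (C) in the bass, the chord is in root position.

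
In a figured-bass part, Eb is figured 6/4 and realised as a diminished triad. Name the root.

A

The figures 6/4 mean the fifth of the chord is in the bass. If Eb is the fifth of a diminished triad, the root is A (chord tones A–C–Eb).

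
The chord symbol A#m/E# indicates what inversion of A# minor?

second inversion

A#m/E# means A# minor with E# in the bass. E# is the fifth of A# minor (A#–C#–E#), so this is second inversion.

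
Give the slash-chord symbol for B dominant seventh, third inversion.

B7/A

Third inversion of B dominant seventh has the seventh (A) in the bass. As a slash chord: B7/A.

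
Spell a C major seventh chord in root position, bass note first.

C, E, G, B

The chord tones are C–E–G–B. With the root (C) lowest for root position: C, E, G, B.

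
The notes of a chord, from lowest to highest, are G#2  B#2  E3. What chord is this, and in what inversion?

The pitch classes G#, B#, E arrange in thirds as E–G#–B#: an E augmented triad.
G# is the third of E augmented; third in the bass means first inversion (figured bass 6).

E augmented, first inversion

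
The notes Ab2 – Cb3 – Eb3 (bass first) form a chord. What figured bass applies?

The notes Ab, Cb, Eb stack in thirds as Ab–Cb–Eb — an Ab minor triad. The bass Ab is the root, so this is root position: figured 5/3.

5/3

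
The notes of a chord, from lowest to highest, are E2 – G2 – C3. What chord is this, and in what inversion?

The pitch classes E, G, C arrange in thirds as C–E–G: a C major triad.
E is the third of C major; third in the bass means first inversion (figured bass 6).

C major, first inversion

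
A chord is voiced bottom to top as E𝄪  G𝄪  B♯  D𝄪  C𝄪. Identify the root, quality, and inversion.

C## dominant ninth, first inversion

Reducing to letter names: E##, G##, B#, D##, C##. These stack in thirds as C##–E##–G##–B#–D## — a C## dominant ninth chord.
E## is the third of C## dominant ninth; third in the bass means first inversion.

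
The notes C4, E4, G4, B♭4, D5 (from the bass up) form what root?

C

Reordering C, E, G, Bb, D into stacked thirds gives C–E–G–Bb–D; the bottom of that stack, C, is the root.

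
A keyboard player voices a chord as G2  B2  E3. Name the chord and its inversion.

The distinct note names are G, B, E. Stacked in thirds they read E–G–B, which is a minor triad on E.
G is the third of E minor; third in the bass means first inversion (figured bass 6).

E minor, first inversion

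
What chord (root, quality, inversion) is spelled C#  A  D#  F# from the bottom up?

D# half-diminished seventh, third inversion

Reducing to letter names: C#, A, D#, F#. These stack in thirds as D#–F#–A–C# — a D# half-diminished seventh chord.
With the seventh (C#) in the bass, the chord is in third inversion (figured bass 4/2).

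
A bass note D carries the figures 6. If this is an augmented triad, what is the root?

The figures 6 mean the third of the chord is in the bass. If D is the third of an augmented triad, the root is Bb (chord tones Bb–D–F#).

Bb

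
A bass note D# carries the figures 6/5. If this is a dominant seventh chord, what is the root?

The figures 6/5 mean the third of the chord is in the bass. If D# is the third of a dominant seventh chord, the root is B (chord tones B–D#–F#–A).

B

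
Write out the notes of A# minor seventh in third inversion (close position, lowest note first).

G#, A#, C#, E#

Spelling A# minor seventh: A#–C#–E#–G#. In third inversion the seventh is bass, giving G#, A#, C#, E# from the bottom.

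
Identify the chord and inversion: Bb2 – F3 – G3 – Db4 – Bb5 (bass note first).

G half-diminished seventh, first inversion

The distinct note names are Bb, F, G, Db. Stacked in thirds they read G–Bb–Db–F, which is a half-diminished seventh chord on G.
The lowest note is Bb, the third of the chord, so this is first inversion (figured bass 6/5).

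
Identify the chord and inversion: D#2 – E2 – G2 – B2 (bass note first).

The pitch classes D#, E, G, B arrange in thirds as E–G–B–D#: an E minor-major seventh chord.
D# is the seventh of E minor-major seventh; seventh in the bass means third inversion (figured bass 4/2).

E minor-major seventh, third inversion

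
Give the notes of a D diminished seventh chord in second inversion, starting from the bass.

Ab, Cb, D, F

The chord tones are D–F–Ab–Cb. With the fifth (Ab) lowest for second inversion: Ab, Cb, D, F.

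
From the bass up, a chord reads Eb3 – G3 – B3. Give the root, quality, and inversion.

Eb augmented, root position

The distinct note names are Eb, G, B. Stacked in thirds they read Eb–G–B, which is an augmented triad on Eb.
With the root (Eb) in the bass, the chord is in root position (figured bass 5/3).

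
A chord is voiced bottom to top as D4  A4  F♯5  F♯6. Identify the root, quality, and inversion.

The pitch classes D, A, F# arrange in thirds as D–F#–A: a D major triad.
With the root (D) in the bass, the chord is in root position (figured bass 5/3).

D major, root position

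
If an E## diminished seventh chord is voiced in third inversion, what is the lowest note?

In third inversion the seventh is lowest. For E## diminished seventh (E##–G##–B#–D#) that is D#.

D#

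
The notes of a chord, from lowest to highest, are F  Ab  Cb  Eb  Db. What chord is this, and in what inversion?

Reducing to letter names: F, Ab, Cb, Eb, Db. These stack in thirds as Db–F–Ab–Cb–Eb — a Db dominant ninth chord.
The lowest note is F, the third of the chord, so this is first inversion.

Db dominant ninth, first inversion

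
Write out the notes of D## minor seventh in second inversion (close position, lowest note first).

A##, C##, D##, F##

D## minor seventh is D##–F##–A##–C##. Second inversion puts the fifth (A##) in the bass, with the remaining tones above: A##, C##, D##, F##.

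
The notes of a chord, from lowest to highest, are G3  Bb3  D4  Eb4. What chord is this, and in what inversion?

Eb major seventh, first inversion

The pitch classes G, Bb, D, Eb arrange in thirds as Eb–G–Bb–D: an Eb major seventh chord.
The lowest note is G, the third of the chord, so this is first inversion (figured bass 6/5).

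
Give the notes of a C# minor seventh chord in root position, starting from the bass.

Spelling C# minor seventh: C#–E–G#–B. In root position the root is bass, giving C#, E, G#, B from the bottom.

C#, E, G#, B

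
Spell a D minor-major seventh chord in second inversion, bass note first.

A, C#, D, F

The chord tones are D–F–A–C#. With the fifth (A) lowest for second inversion: A, C#, D, F.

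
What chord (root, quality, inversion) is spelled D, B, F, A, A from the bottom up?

Reducing to letter names: D, B, F, A. These stack in thirds as B–D–F–A — a B half-diminished seventh chord.
D is the third of B half-diminished seventh; third in the bass means first inversion (figured bass 6/5).

B half-diminished seventh, first inversion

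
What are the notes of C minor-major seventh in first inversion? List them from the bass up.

Eb, G, B, C

The chord tones are C–Eb–G–B. With the third (Eb) lowest for first inversion: Eb, G, B, C.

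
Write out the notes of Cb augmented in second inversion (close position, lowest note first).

G, Cb, Eb

Spelling Cb augmented: Cb–Eb–G. In second inversion the fifth is bass, giving G, Cb, Eb from the bottom.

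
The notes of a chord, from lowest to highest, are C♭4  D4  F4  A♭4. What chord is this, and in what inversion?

D diminished seventh, third inversion

Reducing to letter names: Cb, D, F, Ab. These stack in thirds as D–F–Ab–Cb — a D diminished seventh chord.
The lowest note is Cb, the seventh of the chord, so this is third inversion (figured bass 4/2).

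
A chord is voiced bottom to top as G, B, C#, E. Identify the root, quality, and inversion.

C# half-diminished seventh, second inversion

The distinct note names are G, B, C#, E. Stacked in thirds they read C#–E–G–B, which is a half-diminished seventh chord on C#.
G is the fifth of C# half-diminished seventh; fifth in the bass means second inversion (figured bass 4/3).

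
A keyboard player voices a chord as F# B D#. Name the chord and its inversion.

Reducing to letter names: F#, B, D#. These stack in thirds as B–D#–F# — a B major triad.
With the fifth (F#) in the bass, the chord is in second inversion (figured bass 6/4).

B major, second inversion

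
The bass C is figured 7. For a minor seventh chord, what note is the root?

The figures 7 mean the root of the chord is in the bass. If C is the root of a minor seventh chord, the root is C (chord tones C–Eb–G–Bb).

C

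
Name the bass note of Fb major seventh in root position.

Fb

Fb major seventh is Fb–Ab–Cb–Eb. Root position places the root in the bass: Fb.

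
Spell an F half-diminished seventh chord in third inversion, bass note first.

The chord tones are F–Ab–Cb–Eb. With the seventh (Eb) lowest for third inversion: Eb, F, Ab, Cb.

Eb, F, Ab, Cb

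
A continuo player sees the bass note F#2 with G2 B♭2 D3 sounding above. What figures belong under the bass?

The notes F#, G, Bb, D stack in thirds as G–Bb–D–F# — a G minor-major seventh chord. The bass F# is the seventh, so this is third inversion: figured 4/2.

4/2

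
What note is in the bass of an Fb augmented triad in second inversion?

C

In second inversion the fifth is lowest. For Fb augmented (Fb–Ab–C) that is C.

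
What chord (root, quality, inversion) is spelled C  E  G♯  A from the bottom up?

A minor-major seventh, first inversion

Reducing to letter names: C, E, G#, A. These stack in thirds as A–C–E–G# — an A minor-major seventh chord.
With the third (C) in the bass, the chord is in first inversion (figured bass 6/5).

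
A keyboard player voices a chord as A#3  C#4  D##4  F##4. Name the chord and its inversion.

The pitch classes A#, C#, D##, F## arrange in thirds as D##–F##–A#–C#: a D## diminished seventh chord.
The lowest note is A#, the fifth of the chord, so this is second inversion (figured bass 4/3).

D## diminished seventh, second inversion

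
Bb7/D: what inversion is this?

first inversion

Bb7/D means Bb dominant seventh with D in the bass. D is the third of Bb dominant seventh (Bb–D–F–Ab), so this is first inversion.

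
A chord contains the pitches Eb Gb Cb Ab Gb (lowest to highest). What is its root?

Eb, Gb, Cb, Ab are the tones of an Ab minor seventh chord (Ab–Cb–Eb–Gb), making Ab the root.

Ab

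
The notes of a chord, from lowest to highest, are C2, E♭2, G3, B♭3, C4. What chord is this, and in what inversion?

C minor seventh, root position

The pitch classes C, Eb, G, Bb arrange in thirds as C–Eb–G–Bb: a C minor seventh chord.
With the root (C) in the bass, the chord is in root position (figured bass 7).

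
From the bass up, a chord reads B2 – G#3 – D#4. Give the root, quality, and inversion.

G# minor, first inversion

Reducing to letter names: B, G#, D#. These stack in thirds as G#–B–D# — a G# minor triad.
With the third (B) in the bass, the chord is in first inversion (figured bass 6).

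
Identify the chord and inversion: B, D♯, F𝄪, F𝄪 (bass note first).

B augmented, root position

The pitch classes B, D#, F## arrange in thirds as B–D#–F##: a B augmented triad.
With the root (B) in the bass, the chord is in root position (figured bass 5/3).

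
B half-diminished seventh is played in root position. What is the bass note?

B

In root position the root is lowest. For B half-diminished seventh (B–D–F–A) that is B.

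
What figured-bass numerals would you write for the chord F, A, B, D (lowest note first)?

The notes F, A, B, D stack in thirds as B–D–F–A — a B half-diminished seventh chord. The bass F is the fifth, so this is second inversion: figured 4/3.

4/3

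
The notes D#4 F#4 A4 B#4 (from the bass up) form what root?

B#

The distinct letter names are D#, F#, A, B#. Arranged as a stack of thirds they read B#–D#–F#–A, so B# is the root (a B# diminished seventh chord).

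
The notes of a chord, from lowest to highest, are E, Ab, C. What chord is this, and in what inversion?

The distinct note names are E, Ab, C. Stacked in thirds they read Ab–C–E, which is an augmented triad on Ab.
With the fifth (E) in the bass, the chord is in second inversion (figured bass 6/4).

Ab augmented, second inversion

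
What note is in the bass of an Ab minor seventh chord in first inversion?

Cb

In first inversion the third is lowest. For Ab minor seventh (Ab–Cb–Eb–Gb) that is Cb.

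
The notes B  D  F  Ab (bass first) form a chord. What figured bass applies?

7

The notes B, D, F, Ab stack in thirds as B–D–F–Ab — a B diminished seventh chord. The bass B is the root, so this is root position: figured 7.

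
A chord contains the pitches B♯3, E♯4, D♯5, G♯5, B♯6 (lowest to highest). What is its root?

E#

B#, E#, D#, G# are the tones of an E# minor seventh chord (E#–G#–B#–D#), making E# the root.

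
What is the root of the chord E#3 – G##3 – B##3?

E#

The distinct letter names are E#, G##, B##. Arranged as a stack of thirds they read E#–G##–B##, so E# is the root (an E# augmented triad).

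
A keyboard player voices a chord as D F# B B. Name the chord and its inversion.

B minor, first inversion

Reducing to letter names: D, F#, B. These stack in thirds as B–D–F# — a B minor triad.
With the third (D) in the bass, the chord is in first inversion (figured bass 6).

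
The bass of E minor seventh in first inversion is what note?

E minor seventh is E–G–B–D. First inversion places the third in the bass: G.

G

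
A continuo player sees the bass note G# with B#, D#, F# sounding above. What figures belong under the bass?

The notes G#, B#, D#, F# stack in thirds as G#–B#–D#–F# — a G# dominant seventh chord. The bass G# is the root, so this is root position: figured 7.

7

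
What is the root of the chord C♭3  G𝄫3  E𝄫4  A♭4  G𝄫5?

Ab

Cb, Gbb, Ebb, Ab are the tones of an Ab diminished seventh chord (Ab–Cb–Ebb–Gbb), making Ab the root.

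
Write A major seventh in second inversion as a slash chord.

Amaj7/E

Second inversion of A major seventh has the fifth (E) in the bass. As a slash chord: Amaj7/E.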